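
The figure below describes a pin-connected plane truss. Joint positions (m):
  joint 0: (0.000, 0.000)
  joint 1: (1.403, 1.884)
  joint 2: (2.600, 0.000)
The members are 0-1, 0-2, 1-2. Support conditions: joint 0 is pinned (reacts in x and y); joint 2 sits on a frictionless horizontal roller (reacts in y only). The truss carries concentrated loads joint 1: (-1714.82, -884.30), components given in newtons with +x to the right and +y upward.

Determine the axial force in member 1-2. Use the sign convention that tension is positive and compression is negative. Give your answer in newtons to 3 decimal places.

906.823

N=3 nodes, M=3 members, R=3 reactions → 2N=6, M+R=6
member 0 (0-1): L=2.3490, (cx,cy)=(0.5973,0.8020)
member 1 (0-2): L=2.6000, (cx,cy)=(1.0000,0.0000)
member 2 (1-2): L=2.2321, (cx,cy)=(0.5363,-0.8440)
solve A·x = −loads:
  F[0-1] = -2056.8869 N (compression)
  F[0-2] = -486.2991 N (compression)
  F[1-2] = +906.8234 N (tension)
  Rx@0 = +1714.8200 N
  Ry@0 = +1649.7031 N
  Ry@2 = -765.4031 N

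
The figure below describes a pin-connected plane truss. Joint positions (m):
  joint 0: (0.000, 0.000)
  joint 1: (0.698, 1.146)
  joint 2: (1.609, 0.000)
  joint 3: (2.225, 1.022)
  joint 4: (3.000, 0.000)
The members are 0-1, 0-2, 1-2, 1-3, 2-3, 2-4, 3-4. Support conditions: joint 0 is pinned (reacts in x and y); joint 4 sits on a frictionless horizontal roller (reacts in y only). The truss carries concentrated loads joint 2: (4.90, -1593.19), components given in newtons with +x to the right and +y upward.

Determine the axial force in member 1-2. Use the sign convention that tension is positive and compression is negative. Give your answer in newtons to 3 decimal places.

1058.694

N=5 nodes, M=7 members, R=3 reactions → 2N=10, M+R=10
member 0 (0-1): L=1.3418, (cx,cy)=(0.5202,0.8541)
member 1 (0-2): L=1.6090, (cx,cy)=(1.0000,0.0000)
member 2 (1-2): L=1.4640, (cx,cy)=(0.6223,-0.7828)
member 3 (1-3): L=1.5320, (cx,cy)=(0.9967,-0.0809)
member 4 (2-3): L=1.1933, (cx,cy)=(0.5162,0.8565)
member 5 (2-4): L=1.3910, (cx,cy)=(1.0000,0.0000)
member 6 (3-4): L=1.2826, (cx,cy)=(0.6042,-0.7968)
solve A·x = −loads:
  F[0-1] = -864.9436 N (compression)
  F[0-2] = +454.8293 N (tension)
  F[1-2] = +1058.6944 N (tension)
  F[1-3] = -1112.3793 N (compression)
  F[2-3] = +892.5695 N (tension)
  F[2-4] = +647.9674 N (tension)
  F[3-4] = -1072.3802 N (compression)
  Rx@0 = -4.9000 N
  Ry@0 = +738.7091 N
  Ry@4 = +854.4809 N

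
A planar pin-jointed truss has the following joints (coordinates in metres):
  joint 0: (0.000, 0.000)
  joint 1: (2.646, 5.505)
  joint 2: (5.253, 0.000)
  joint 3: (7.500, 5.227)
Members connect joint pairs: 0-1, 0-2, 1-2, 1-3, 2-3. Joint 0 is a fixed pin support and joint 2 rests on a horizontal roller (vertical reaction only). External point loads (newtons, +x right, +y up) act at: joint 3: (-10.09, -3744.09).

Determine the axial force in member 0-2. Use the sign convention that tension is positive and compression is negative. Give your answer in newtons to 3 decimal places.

-775.058

N=4 nodes, M=5 members, R=3 reactions → 2N=8, M+R=8
member 0 (0-1): L=6.1079, (cx,cy)=(0.4332,0.9013)
member 1 (0-2): L=5.2530, (cx,cy)=(1.0000,0.0000)
member 2 (1-2): L=6.0911, (cx,cy)=(0.4280,-0.9038)
member 3 (1-3): L=4.8620, (cx,cy)=(0.9984,-0.0572)
member 4 (2-3): L=5.6895, (cx,cy)=(0.3949,0.9187)
solve A·x = −loads:
  F[0-1] = +1765.8134 N (tension)
  F[0-2] = -775.0581 N (compression)
  F[1-2] = -1859.8787 N (compression)
  F[1-3] = +1563.5573 N (tension)
  F[2-3] = -3978.0730 N (compression)
  Rx@0 = +10.0900 N
  Ry@0 = -1591.5153 N
  Ry@2 = +5335.6053 N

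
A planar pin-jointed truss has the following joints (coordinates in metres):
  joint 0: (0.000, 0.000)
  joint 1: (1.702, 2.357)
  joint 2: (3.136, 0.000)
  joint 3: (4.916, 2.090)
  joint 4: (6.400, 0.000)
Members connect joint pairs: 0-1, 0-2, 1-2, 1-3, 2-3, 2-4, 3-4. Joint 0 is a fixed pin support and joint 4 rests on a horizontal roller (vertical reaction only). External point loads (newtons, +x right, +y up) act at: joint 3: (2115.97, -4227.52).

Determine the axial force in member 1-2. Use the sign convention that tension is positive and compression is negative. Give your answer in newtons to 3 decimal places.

378.005

N=5 nodes, M=7 members, R=3 reactions → 2N=10, M+R=10
member 0 (0-1): L=2.9073, (cx,cy)=(0.5854,0.8107)
member 1 (0-2): L=3.1360, (cx,cy)=(1.0000,0.0000)
member 2 (1-2): L=2.7589, (cx,cy)=(0.5198,-0.8543)
member 3 (1-3): L=3.2251, (cx,cy)=(0.9966,-0.0828)
member 4 (2-3): L=2.7453, (cx,cy)=(0.6484,0.7613)
member 5 (2-4): L=3.2640, (cx,cy)=(1.0000,0.0000)
member 6 (3-4): L=2.5633, (cx,cy)=(0.5789,-0.8154)
solve A·x = −loads:
  F[0-1] = -356.7916 N (compression)
  F[0-2] = +2324.8457 N (tension)
  F[1-2] = +378.0051 N (tension)
  F[1-3] = -406.7451 N (compression)
  F[2-3] = -424.1817 N (compression)
  F[2-4] = +2796.3532 N (tension)
  F[3-4] = -4830.0606 N (compression)
  Rx@0 = -2115.9700 N
  Ry@0 = +289.2597 N
  Ry@4 = +3938.2603 N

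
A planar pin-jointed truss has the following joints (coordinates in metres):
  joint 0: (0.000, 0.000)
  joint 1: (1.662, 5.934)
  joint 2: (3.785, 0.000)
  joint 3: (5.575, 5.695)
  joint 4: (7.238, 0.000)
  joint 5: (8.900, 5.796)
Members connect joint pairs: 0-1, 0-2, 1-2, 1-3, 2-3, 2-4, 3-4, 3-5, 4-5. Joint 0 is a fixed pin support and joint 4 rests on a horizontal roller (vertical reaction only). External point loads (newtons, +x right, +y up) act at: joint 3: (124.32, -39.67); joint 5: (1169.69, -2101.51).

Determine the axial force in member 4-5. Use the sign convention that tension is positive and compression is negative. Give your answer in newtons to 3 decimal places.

-2242.699

N=6 nodes, M=9 members, R=3 reactions → 2N=12, M+R=12
member 0 (0-1): L=6.1624, (cx,cy)=(0.2697,0.9629)
member 1 (0-2): L=3.7850, (cx,cy)=(1.0000,0.0000)
member 2 (1-2): L=6.3023, (cx,cy)=(0.3369,-0.9416)
member 3 (1-3): L=3.9203, (cx,cy)=(0.9981,-0.0610)
member 4 (2-3): L=5.9697, (cx,cy)=(0.2998,0.9540)
member 5 (2-4): L=3.4530, (cx,cy)=(1.0000,0.0000)
member 6 (3-4): L=5.9328, (cx,cy)=(0.2803,-0.9599)
member 7 (3-5): L=3.3265, (cx,cy)=(0.9995,0.0304)
member 8 (4-5): L=6.0296, (cx,cy)=(0.2756,0.9613)
solve A·x = −loads:
  F[0-1] = +1565.9394 N (tension)
  F[0-2] = +871.6728 N (tension)
  F[1-2] = -1665.2988 N (compression)
  F[1-3] = +985.1406 N (tension)
  F[2-3] = +1643.5976 N (tension)
  F[2-4] = -182.1282 N (compression)
  F[3-4] = -1555.6369 N (compression)
  F[3-5] = +1788.6944 N (tension)
  F[4-5] = -2242.6989 N (compression)
  Rx@0 = -1294.0100 N
  Ry@0 = -1507.9116 N
  Ry@4 = +3649.0916 N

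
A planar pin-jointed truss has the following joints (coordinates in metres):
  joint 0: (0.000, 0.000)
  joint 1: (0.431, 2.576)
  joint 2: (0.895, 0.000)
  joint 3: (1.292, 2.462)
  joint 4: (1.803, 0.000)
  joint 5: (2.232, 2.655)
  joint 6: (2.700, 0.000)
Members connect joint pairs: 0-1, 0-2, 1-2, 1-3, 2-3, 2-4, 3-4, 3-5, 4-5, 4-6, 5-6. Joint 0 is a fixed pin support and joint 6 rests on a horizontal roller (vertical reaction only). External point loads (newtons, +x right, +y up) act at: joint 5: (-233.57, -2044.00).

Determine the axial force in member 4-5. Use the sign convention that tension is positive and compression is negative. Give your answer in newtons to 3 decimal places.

-506.235

N=7 nodes, M=11 members, R=3 reactions → 2N=14, M+R=14
member 0 (0-1): L=2.6118, (cx,cy)=(0.1650,0.9863)
member 1 (0-2): L=0.8950, (cx,cy)=(1.0000,0.0000)
member 2 (1-2): L=2.6175, (cx,cy)=(0.1773,-0.9842)
member 3 (1-3): L=0.8685, (cx,cy)=(0.9913,-0.1313)
member 4 (2-3): L=2.4938, (cx,cy)=(0.1592,0.9872)
member 5 (2-4): L=0.9080, (cx,cy)=(1.0000,0.0000)
member 6 (3-4): L=2.5145, (cx,cy)=(0.2032,-0.9791)
member 7 (3-5): L=0.9596, (cx,cy)=(0.9796,0.2011)
member 8 (4-5): L=2.6894, (cx,cy)=(0.1595,0.9872)
member 9 (4-6): L=0.8970, (cx,cy)=(1.0000,0.0000)
member 10 (5-6): L=2.6959, (cx,cy)=(0.1736,-0.9848)
solve A·x = −loads:
  F[0-1] = -592.0879 N (compression)
  F[0-2] = -135.8638 N (compression)
  F[1-2] = +621.3314 N (tension)
  F[1-3] = -209.6645 N (compression)
  F[2-3] = -619.3897 N (compression)
  F[2-4] = +72.8841 N (tension)
  F[3-4] = +510.4036 N (tension)
  F[3-5] = -418.7367 N (compression)
  F[4-5] = -506.2346 N (compression)
  F[4-6] = +257.3611 N (tension)
  F[5-6] = -1482.5387 N (compression)
  Rx@0 = +233.5700 N
  Ry@0 = +583.9705 N
  Ry@6 = +1460.0295 N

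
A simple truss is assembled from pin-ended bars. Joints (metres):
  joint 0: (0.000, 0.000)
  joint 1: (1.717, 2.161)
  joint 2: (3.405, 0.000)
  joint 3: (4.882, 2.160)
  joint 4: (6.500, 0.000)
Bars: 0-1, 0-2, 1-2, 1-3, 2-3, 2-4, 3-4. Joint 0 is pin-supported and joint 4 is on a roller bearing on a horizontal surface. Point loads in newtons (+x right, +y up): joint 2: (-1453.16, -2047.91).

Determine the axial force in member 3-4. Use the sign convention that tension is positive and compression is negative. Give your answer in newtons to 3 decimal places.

-1340.391

N=5 nodes, M=7 members, R=3 reactions → 2N=10, M+R=10
member 0 (0-1): L=2.7601, (cx,cy)=(0.6221,0.7829)
member 1 (0-2): L=3.4050, (cx,cy)=(1.0000,0.0000)
member 2 (1-2): L=2.7421, (cx,cy)=(0.6156,-0.7881)
member 3 (1-3): L=3.1650, (cx,cy)=(1.0000,-0.0003)
member 4 (2-3): L=2.6167, (cx,cy)=(0.5645,0.8255)
member 5 (2-4): L=3.0950, (cx,cy)=(1.0000,0.0000)
member 6 (3-4): L=2.6988, (cx,cy)=(0.5995,-0.8004)
solve A·x = −loads:
  F[0-1] = -1245.4439 N (compression)
  F[0-2] = -678.3884 N (compression)
  F[1-2] = +1237.9620 N (tension)
  F[1-3] = -1536.8367 N (compression)
  F[2-3] = +1299.0280 N (tension)
  F[2-4] = +803.5990 N (tension)
  F[3-4] = -1340.3915 N (compression)
  Rx@0 = +1453.1600 N
  Ry@0 = +975.1202 N
  Ry@4 = +1072.7898 N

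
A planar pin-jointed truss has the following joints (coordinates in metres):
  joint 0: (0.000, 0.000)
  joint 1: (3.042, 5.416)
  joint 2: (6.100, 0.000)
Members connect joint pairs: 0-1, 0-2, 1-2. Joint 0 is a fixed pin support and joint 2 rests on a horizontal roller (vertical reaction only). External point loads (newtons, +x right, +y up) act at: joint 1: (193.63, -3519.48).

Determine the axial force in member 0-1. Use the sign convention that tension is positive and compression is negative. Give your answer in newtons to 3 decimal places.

N=3 nodes, M=3 members, R=3 reactions → 2N=6, M+R=6
member 0 (0-1): L=6.2118, (cx,cy)=(0.4897,0.8719)
member 1 (0-2): L=6.1000, (cx,cy)=(1.0000,0.0000)
member 2 (1-2): L=6.2197, (cx,cy)=(0.4917,-0.8708)
solve A·x = −loads:
  F[0-1] = -1826.4310 N (compression)
  F[0-2] = +1088.0531 N (tension)
  F[1-2] = -2212.9961 N (compression)
  Rx@0 = -193.6300 N
  Ry@0 = +1592.4377 N
  Ry@2 = +1927.0423 N

-1826.431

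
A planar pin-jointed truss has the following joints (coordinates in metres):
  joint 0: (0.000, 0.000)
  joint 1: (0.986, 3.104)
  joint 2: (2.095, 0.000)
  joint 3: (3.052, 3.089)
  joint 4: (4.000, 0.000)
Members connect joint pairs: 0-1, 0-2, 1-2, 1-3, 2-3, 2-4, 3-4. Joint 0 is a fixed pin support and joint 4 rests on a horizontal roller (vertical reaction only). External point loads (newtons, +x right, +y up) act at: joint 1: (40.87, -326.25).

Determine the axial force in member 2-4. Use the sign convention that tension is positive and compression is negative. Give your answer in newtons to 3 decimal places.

34.414

N=5 nodes, M=7 members, R=3 reactions → 2N=10, M+R=10
member 0 (0-1): L=3.2568, (cx,cy)=(0.3027,0.9531)
member 1 (0-2): L=2.0950, (cx,cy)=(1.0000,0.0000)
member 2 (1-2): L=3.2962, (cx,cy)=(0.3365,-0.9417)
member 3 (1-3): L=2.0661, (cx,cy)=(1.0000,-0.0073)
member 4 (2-3): L=3.2338, (cx,cy)=(0.2959,0.9552)
member 5 (2-4): L=1.9050, (cx,cy)=(1.0000,0.0000)
member 6 (3-4): L=3.2312, (cx,cy)=(0.2934,-0.9560)
solve A·x = −loads:
  F[0-1] = -224.6572 N (compression)
  F[0-2] = +108.8844 N (tension)
  F[1-2] = -118.5459 N (compression)
  F[1-3] = -69.0012 N (compression)
  F[2-3] = +116.8695 N (tension)
  F[2-4] = +34.4139 N (tension)
  F[3-4] = -117.2977 N (compression)
  Rx@0 = -40.8700 N
  Ry@0 = +214.1143 N
  Ry@4 = +112.1357 N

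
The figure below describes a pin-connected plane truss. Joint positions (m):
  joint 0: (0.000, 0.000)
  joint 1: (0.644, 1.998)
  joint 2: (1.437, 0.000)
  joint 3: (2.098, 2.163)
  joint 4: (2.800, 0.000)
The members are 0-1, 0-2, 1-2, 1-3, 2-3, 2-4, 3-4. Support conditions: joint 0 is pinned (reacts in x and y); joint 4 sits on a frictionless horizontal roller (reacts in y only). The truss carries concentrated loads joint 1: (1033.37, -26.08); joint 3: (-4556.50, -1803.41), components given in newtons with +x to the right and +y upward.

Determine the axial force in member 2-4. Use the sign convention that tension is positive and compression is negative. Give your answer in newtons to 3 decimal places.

-462.562

N=5 nodes, M=7 members, R=3 reactions → 2N=10, M+R=10
member 0 (0-1): L=2.0992, (cx,cy)=(0.3068,0.9518)
member 1 (0-2): L=1.4370, (cx,cy)=(1.0000,0.0000)
member 2 (1-2): L=2.1496, (cx,cy)=(0.3689,-0.9295)
member 3 (1-3): L=1.4633, (cx,cy)=(0.9936,0.1128)
member 4 (2-3): L=2.2617, (cx,cy)=(0.2923,0.9563)
member 5 (2-4): L=1.3630, (cx,cy)=(1.0000,0.0000)
member 6 (3-4): L=2.2741, (cx,cy)=(0.3087,-0.9512)
solve A·x = −loads:
  F[0-1] = -3419.6282 N (compression)
  F[0-2] = -2474.0562 N (compression)
  F[1-2] = +3080.6586 N (tension)
  F[1-3] = -3239.5676 N (compression)
  F[2-3] = -2994.0916 N (compression)
  F[2-4] = -462.5622 N (compression)
  F[3-4] = +1498.4284 N (tension)
  Rx@0 = +3523.1300 N
  Ry@0 = +3254.7352 N
  Ry@4 = -1425.2452 N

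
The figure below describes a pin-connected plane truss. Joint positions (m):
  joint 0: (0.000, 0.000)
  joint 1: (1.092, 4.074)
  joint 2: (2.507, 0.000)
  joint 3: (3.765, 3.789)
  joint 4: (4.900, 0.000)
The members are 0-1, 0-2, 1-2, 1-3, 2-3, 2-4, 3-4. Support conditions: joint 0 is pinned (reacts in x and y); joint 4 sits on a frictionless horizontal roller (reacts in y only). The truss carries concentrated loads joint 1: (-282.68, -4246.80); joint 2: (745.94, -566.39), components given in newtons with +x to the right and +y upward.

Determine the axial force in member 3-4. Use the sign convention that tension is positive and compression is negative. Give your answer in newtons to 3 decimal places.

-1045.139

N=5 nodes, M=7 members, R=3 reactions → 2N=10, M+R=10
member 0 (0-1): L=4.2178, (cx,cy)=(0.2589,0.9659)
member 1 (0-2): L=2.5070, (cx,cy)=(1.0000,0.0000)
member 2 (1-2): L=4.3127, (cx,cy)=(0.3281,-0.9446)
member 3 (1-3): L=2.6882, (cx,cy)=(0.9944,-0.1060)
member 4 (2-3): L=3.9924, (cx,cy)=(0.3151,0.9491)
member 5 (2-4): L=2.3930, (cx,cy)=(1.0000,0.0000)
member 6 (3-4): L=3.9553, (cx,cy)=(0.2870,-0.9579)
solve A·x = −loads:
  F[0-1] = -3946.5687 N (compression)
  F[0-2] = +1485.0345 N (tension)
  F[1-2] = -391.3451 N (compression)
  F[1-3] = -614.1564 N (compression)
  F[2-3] = +986.3163 N (tension)
  F[2-4] = +299.9063 N (tension)
  F[3-4] = -1045.1389 N (compression)
  Rx@0 = -463.2600 N
  Ry@0 = +3812.0049 N
  Ry@4 = +1001.1851 N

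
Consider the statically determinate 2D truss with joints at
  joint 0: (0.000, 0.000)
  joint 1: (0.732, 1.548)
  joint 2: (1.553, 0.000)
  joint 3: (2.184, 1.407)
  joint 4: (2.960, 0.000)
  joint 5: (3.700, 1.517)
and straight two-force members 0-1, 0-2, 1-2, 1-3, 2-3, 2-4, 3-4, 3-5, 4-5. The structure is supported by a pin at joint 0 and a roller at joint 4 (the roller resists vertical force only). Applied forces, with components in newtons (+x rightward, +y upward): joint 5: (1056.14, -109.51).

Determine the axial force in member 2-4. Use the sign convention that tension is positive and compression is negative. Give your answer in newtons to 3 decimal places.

173.461

N=6 nodes, M=9 members, R=3 reactions → 2N=12, M+R=12
member 0 (0-1): L=1.7123, (cx,cy)=(0.4275,0.9040)
member 1 (0-2): L=1.5530, (cx,cy)=(1.0000,0.0000)
member 2 (1-2): L=1.7522, (cx,cy)=(0.4685,-0.8834)
member 3 (1-3): L=1.4588, (cx,cy)=(0.9953,-0.0967)
member 4 (2-3): L=1.5420, (cx,cy)=(0.4092,0.9124)
member 5 (2-4): L=1.4070, (cx,cy)=(1.0000,0.0000)
member 6 (3-4): L=1.6068, (cx,cy)=(0.4829,-0.8757)
member 7 (3-5): L=1.5200, (cx,cy)=(0.9974,0.0724)
member 8 (4-5): L=1.6879, (cx,cy)=(0.4384,0.8988)
solve A·x = −loads:
  F[0-1] = +629.0208 N (tension)
  F[0-2] = +787.2438 N (tension)
  F[1-2] = -709.7882 N (compression)
  F[1-3] = +604.2917 N (tension)
  F[2-3] = +687.2276 N (tension)
  F[2-4] = +173.4606 N (tension)
  F[3-4] = -554.0867 N (compression)
  F[3-5] = +1153.2973 N (tension)
  F[4-5] = -214.7084 N (compression)
  Rx@0 = -1056.1400 N
  Ry@0 = -568.6493 N
  Ry@4 = +678.1593 N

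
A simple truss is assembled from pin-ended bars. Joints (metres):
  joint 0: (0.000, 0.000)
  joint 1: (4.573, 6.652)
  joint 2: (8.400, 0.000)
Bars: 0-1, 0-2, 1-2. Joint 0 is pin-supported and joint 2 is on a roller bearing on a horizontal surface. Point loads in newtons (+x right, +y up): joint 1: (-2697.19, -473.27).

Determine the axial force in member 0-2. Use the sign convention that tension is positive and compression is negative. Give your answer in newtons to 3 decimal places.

-1080.597

N=3 nodes, M=3 members, R=3 reactions → 2N=6, M+R=6
member 0 (0-1): L=8.0723, (cx,cy)=(0.5665,0.8241)
member 1 (0-2): L=8.4000, (cx,cy)=(1.0000,0.0000)
member 2 (1-2): L=7.6743, (cx,cy)=(0.4987,-0.8668)
solve A·x = −loads:
  F[0-1] = -2853.6120 N (compression)
  F[0-2] = -1080.5966 N (compression)
  F[1-2] = +2166.9279 N (tension)
  Rx@0 = +2697.1900 N
  Ry@0 = +2351.5372 N
  Ry@2 = -1878.2672 N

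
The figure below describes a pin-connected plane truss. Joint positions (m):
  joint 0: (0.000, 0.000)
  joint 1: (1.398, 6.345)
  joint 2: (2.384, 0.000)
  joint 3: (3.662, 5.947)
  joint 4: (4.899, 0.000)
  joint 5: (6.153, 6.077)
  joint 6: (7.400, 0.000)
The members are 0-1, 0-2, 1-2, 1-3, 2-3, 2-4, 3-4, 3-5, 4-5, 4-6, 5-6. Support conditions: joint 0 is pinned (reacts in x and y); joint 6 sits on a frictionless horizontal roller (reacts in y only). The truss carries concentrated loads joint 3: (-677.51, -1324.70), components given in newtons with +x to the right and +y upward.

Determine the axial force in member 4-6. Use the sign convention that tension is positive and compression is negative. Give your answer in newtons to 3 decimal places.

N=7 nodes, M=11 members, R=3 reactions → 2N=14, M+R=14
member 0 (0-1): L=6.4972, (cx,cy)=(0.2152,0.9766)
member 1 (0-2): L=2.3840, (cx,cy)=(1.0000,0.0000)
member 2 (1-2): L=6.4212, (cx,cy)=(0.1536,-0.9881)
member 3 (1-3): L=2.2987, (cx,cy)=(0.9849,-0.1731)
member 4 (2-3): L=6.0828, (cx,cy)=(0.2101,0.9777)
member 5 (2-4): L=2.5150, (cx,cy)=(1.0000,0.0000)
member 6 (3-4): L=6.0743, (cx,cy)=(0.2036,-0.9790)
member 7 (3-5): L=2.4944, (cx,cy)=(0.9986,0.0521)
member 8 (4-5): L=6.2050, (cx,cy)=(0.2021,0.9794)
member 9 (4-6): L=2.5010, (cx,cy)=(1.0000,0.0000)
member 10 (5-6): L=6.2036, (cx,cy)=(0.2010,-0.9796)
solve A·x = −loads:
  F[0-1] = -1242.7418 N (compression)
  F[0-2] = -410.1092 N (compression)
  F[1-2] = +1311.6013 N (tension)
  F[1-3] = -475.9925 N (compression)
  F[2-3] = -1325.6346 N (compression)
  F[2-4] = +69.8117 N (tension)
  F[3-4] = -115.9078 N (compression)
  F[3-5] = -46.2705 N (compression)
  F[4-5] = +115.8698 N (tension)
  F[4-6] = +22.7910 N (tension)
  F[5-6] = -113.3817 N (compression)
  Rx@0 = +677.5100 N
  Ry@0 = +1213.6325 N
  Ry@6 = +111.0675 N

22.791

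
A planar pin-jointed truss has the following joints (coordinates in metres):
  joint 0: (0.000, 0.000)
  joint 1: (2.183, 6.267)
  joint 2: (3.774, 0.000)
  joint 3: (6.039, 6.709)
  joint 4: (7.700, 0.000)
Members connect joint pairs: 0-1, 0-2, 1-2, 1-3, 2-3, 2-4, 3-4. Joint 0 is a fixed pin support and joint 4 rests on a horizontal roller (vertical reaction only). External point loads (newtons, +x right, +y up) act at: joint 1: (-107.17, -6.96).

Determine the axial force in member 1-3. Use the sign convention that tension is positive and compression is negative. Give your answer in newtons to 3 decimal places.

52.236

N=5 nodes, M=7 members, R=3 reactions → 2N=10, M+R=10
member 0 (0-1): L=6.6363, (cx,cy)=(0.3289,0.9443)
member 1 (0-2): L=3.7740, (cx,cy)=(1.0000,0.0000)
member 2 (1-2): L=6.4658, (cx,cy)=(0.2461,-0.9693)
member 3 (1-3): L=3.8812, (cx,cy)=(0.9935,0.1139)
member 4 (2-3): L=7.0810, (cx,cy)=(0.3199,0.9475)
member 5 (2-4): L=3.9260, (cx,cy)=(1.0000,0.0000)
member 6 (3-4): L=6.9116, (cx,cy)=(0.2403,-0.9707)
solve A·x = −loads:
  F[0-1] = -97.6462 N (compression)
  F[0-2] = -75.0495 N (compression)
  F[1-2] = +94.0938 N (tension)
  F[1-3] = +52.2363 N (tension)
  F[2-3] = -96.2580 N (compression)
  F[2-4] = -21.1065 N (compression)
  F[3-4] = +87.8259 N (tension)
  Rx@0 = +107.1700 N
  Ry@0 = +92.2120 N
  Ry@4 = -85.2520 N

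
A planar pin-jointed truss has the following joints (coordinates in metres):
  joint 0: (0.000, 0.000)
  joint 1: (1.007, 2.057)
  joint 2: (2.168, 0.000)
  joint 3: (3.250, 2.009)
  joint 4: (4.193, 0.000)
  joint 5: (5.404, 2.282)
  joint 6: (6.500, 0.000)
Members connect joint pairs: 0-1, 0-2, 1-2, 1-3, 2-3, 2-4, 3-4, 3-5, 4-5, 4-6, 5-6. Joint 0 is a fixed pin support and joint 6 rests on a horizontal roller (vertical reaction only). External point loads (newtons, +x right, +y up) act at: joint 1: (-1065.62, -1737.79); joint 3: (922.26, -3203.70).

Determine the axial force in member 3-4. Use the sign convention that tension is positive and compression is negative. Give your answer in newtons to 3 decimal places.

-2285.318

N=7 nodes, M=11 members, R=3 reactions → 2N=14, M+R=14
member 0 (0-1): L=2.2903, (cx,cy)=(0.4397,0.8982)
member 1 (0-2): L=2.1680, (cx,cy)=(1.0000,0.0000)
member 2 (1-2): L=2.3620, (cx,cy)=(0.4915,-0.8709)
member 3 (1-3): L=2.2435, (cx,cy)=(0.9998,-0.0214)
member 4 (2-3): L=2.2818, (cx,cy)=(0.4742,0.8804)
member 5 (2-4): L=2.0250, (cx,cy)=(1.0000,0.0000)
member 6 (3-4): L=2.2193, (cx,cy)=(0.4249,-0.9052)
member 7 (3-5): L=2.1712, (cx,cy)=(0.9921,0.1257)
member 8 (4-5): L=2.5834, (cx,cy)=(0.4688,0.8833)
member 9 (4-6): L=2.3070, (cx,cy)=(1.0000,0.0000)
member 10 (5-6): L=2.5315, (cx,cy)=(0.4329,-0.9014)
solve A·x = −loads:
  F[0-1] = -3476.6935 N (compression)
  F[0-2] = +1385.2996 N (tension)
  F[1-2] = +1621.1123 N (tension)
  F[1-3] = -1260.1486 N (compression)
  F[2-3] = -1603.4976 N (compression)
  F[2-4] = +2942.4638 N (tension)
  F[3-4] = -2285.3181 N (compression)
  F[3-5] = -1987.1864 N (compression)
  F[4-5] = +2342.0052 N (tension)
  F[4-6] = +873.5799 N (tension)
  F[5-6] = -2017.8013 N (compression)
  Rx@0 = +143.3600 N
  Ry@0 = +3122.5947 N
  Ry@6 = +1818.8953 N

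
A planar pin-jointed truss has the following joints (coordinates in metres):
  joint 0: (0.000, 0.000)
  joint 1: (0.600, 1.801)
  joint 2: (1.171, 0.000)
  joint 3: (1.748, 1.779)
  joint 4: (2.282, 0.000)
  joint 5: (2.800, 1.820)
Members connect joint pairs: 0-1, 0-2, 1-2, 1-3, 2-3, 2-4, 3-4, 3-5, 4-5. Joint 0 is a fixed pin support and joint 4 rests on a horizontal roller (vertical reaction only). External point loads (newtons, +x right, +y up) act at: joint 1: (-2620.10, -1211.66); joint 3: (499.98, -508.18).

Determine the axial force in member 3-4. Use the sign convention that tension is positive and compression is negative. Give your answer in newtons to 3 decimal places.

N=6 nodes, M=9 members, R=3 reactions → 2N=12, M+R=12
member 0 (0-1): L=1.8983, (cx,cy)=(0.3161,0.9487)
member 1 (0-2): L=1.1710, (cx,cy)=(1.0000,0.0000)
member 2 (1-2): L=1.8893, (cx,cy)=(0.3022,-0.9532)
member 3 (1-3): L=1.1482, (cx,cy)=(0.9998,-0.0192)
member 4 (2-3): L=1.8702, (cx,cy)=(0.3085,0.9512)
member 5 (2-4): L=1.1110, (cx,cy)=(1.0000,0.0000)
member 6 (3-4): L=1.8574, (cx,cy)=(0.2875,-0.9578)
member 7 (3-5): L=1.0528, (cx,cy)=(0.9992,0.0389)
member 8 (4-5): L=1.8923, (cx,cy)=(0.2737,0.9618)
solve A·x = −loads:
  F[0-1] = -2835.4143 N (compression)
  F[0-2] = -1223.9314 N (compression)
  F[1-2] = +1525.5353 N (tension)
  F[1-3] = +1263.0953 N (tension)
  F[2-3] = -1528.7741 N (compression)
  F[2-4] = -291.2295 N (compression)
  F[3-4] = +1012.9860 N (tension)
  F[3-5] = +0.0000 N (tension)
  F[4-5] = -0.0000 N (compression)
  Rx@0 = +2120.1200 N
  Ry@0 = +2690.0596 N
  Ry@4 = -970.2196 N

1012.986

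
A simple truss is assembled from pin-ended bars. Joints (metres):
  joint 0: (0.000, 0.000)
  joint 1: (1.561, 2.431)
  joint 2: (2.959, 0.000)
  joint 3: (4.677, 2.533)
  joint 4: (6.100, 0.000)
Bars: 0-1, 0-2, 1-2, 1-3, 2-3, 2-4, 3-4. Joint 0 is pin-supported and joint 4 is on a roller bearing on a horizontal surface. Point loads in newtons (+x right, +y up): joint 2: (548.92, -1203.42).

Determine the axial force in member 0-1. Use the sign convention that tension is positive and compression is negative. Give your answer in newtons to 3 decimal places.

N=5 nodes, M=7 members, R=3 reactions → 2N=10, M+R=10
member 0 (0-1): L=2.8890, (cx,cy)=(0.5403,0.8415)
member 1 (0-2): L=2.9590, (cx,cy)=(1.0000,0.0000)
member 2 (1-2): L=2.8043, (cx,cy)=(0.4985,-0.8669)
member 3 (1-3): L=3.1177, (cx,cy)=(0.9995,0.0327)
member 4 (2-3): L=3.0607, (cx,cy)=(0.5613,0.8276)
member 5 (2-4): L=3.1410, (cx,cy)=(1.0000,0.0000)
member 6 (3-4): L=2.9053, (cx,cy)=(0.4898,-0.8718)
solve A·x = −loads:
  F[0-1] = -736.4141 N (compression)
  F[0-2] = +946.8194 N (tension)
  F[1-2] = +686.8649 N (tension)
  F[1-3] = -740.7105 N (compression)
  F[2-3] = +734.6431 N (tension)
  F[2-4] = +327.9458 N (tension)
  F[3-4] = -669.5678 N (compression)
  Rx@0 = -548.9200 N
  Ry@0 = +619.6627 N
  Ry@4 = +583.7573 N

-736.414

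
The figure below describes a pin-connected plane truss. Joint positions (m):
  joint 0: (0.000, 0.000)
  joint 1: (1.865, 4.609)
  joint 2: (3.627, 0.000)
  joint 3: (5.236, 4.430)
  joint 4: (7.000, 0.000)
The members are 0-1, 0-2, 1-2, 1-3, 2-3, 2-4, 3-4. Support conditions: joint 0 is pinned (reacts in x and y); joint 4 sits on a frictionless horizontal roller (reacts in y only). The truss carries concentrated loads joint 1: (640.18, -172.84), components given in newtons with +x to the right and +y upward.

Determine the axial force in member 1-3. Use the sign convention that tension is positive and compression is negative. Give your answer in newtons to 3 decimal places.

N=5 nodes, M=7 members, R=3 reactions → 2N=10, M+R=10
member 0 (0-1): L=4.9720, (cx,cy)=(0.3751,0.9270)
member 1 (0-2): L=3.6270, (cx,cy)=(1.0000,0.0000)
member 2 (1-2): L=4.9343, (cx,cy)=(0.3571,-0.9341)
member 3 (1-3): L=3.3757, (cx,cy)=(0.9986,-0.0530)
member 4 (2-3): L=4.7131, (cx,cy)=(0.3414,0.9399)
member 5 (2-4): L=3.3730, (cx,cy)=(1.0000,0.0000)
member 6 (3-4): L=4.7683, (cx,cy)=(0.3699,-0.9291)
solve A·x = −loads:
  F[0-1] = +317.9364 N (tension)
  F[0-2] = +520.9227 N (tension)
  F[1-2] = -480.7096 N (compression)
  F[1-3] = -349.7578 N (compression)
  F[2-3] = +477.7158 N (tension)
  F[2-4] = +186.1806 N (tension)
  F[3-4] = -503.2671 N (compression)
  Rx@0 = -640.1800 N
  Ry@0 = -294.7223 N
  Ry@4 = +467.5623 N

-349.758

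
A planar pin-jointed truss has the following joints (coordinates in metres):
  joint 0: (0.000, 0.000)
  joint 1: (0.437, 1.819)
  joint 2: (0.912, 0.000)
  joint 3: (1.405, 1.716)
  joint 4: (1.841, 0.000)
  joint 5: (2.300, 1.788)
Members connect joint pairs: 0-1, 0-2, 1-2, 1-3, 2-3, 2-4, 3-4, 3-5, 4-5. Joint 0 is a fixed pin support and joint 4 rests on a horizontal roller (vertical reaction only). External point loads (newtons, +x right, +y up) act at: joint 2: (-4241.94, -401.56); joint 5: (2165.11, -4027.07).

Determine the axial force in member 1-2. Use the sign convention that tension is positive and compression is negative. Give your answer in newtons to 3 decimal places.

N=6 nodes, M=9 members, R=3 reactions → 2N=12, M+R=12
member 0 (0-1): L=1.8708, (cx,cy)=(0.2336,0.9723)
member 1 (0-2): L=0.9120, (cx,cy)=(1.0000,0.0000)
member 2 (1-2): L=1.8800, (cx,cy)=(0.2527,-0.9676)
member 3 (1-3): L=0.9735, (cx,cy)=(0.9944,-0.1058)
member 4 (2-3): L=1.7854, (cx,cy)=(0.2761,0.9611)
member 5 (2-4): L=0.9290, (cx,cy)=(1.0000,0.0000)
member 6 (3-4): L=1.7705, (cx,cy)=(0.2463,-0.9692)
member 7 (3-5): L=0.8979, (cx,cy)=(0.9968,0.0802)
member 8 (4-5): L=1.8460, (cx,cy)=(0.2486,0.9686)
solve A·x = −loads:
  F[0-1] = +2986.8119 N (tension)
  F[0-2] = -2774.5353 N (compression)
  F[1-2] = -3166.2700 N (compression)
  F[1-3] = +1506.1499 N (tension)
  F[2-3] = +3605.2687 N (tension)
  F[2-4] = -328.0950 N (compression)
  F[3-4] = -3139.6552 N (compression)
  F[3-5] = +3276.9130 N (tension)
  F[4-5] = -4428.9354 N (compression)
  Rx@0 = +2076.8300 N
  Ry@0 = -2904.1785 N
  Ry@4 = +7332.8085 N

-3166.270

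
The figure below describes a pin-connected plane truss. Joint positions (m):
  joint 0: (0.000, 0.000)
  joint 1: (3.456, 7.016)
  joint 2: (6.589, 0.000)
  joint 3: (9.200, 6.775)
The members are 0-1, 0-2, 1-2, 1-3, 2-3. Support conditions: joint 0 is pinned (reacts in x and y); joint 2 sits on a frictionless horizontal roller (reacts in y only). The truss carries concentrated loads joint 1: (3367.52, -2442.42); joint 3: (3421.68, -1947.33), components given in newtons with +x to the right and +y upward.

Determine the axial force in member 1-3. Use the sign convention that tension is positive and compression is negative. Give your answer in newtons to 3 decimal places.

N=4 nodes, M=5 members, R=3 reactions → 2N=8, M+R=8
member 0 (0-1): L=7.8210, (cx,cy)=(0.4419,0.8971)
member 1 (0-2): L=6.5890, (cx,cy)=(1.0000,0.0000)
member 2 (1-2): L=7.6837, (cx,cy)=(0.4077,-0.9131)
member 3 (1-3): L=5.7491, (cx,cy)=(0.9991,-0.0419)
member 4 (2-3): L=7.2607, (cx,cy)=(0.3596,0.9331)
solve A·x = −loads:
  F[0-1] = +7484.7362 N (tension)
  F[0-2] = +3481.7947 N (tension)
  F[1-2] = -10216.9107 N (compression)
  F[1-3] = +4109.3800 N (tension)
  F[2-3] = -1902.3228 N (compression)
  Rx@0 = -6789.2000 N
  Ry@0 = -6714.3389 N
  Ry@2 = +11104.0889 N

4109.380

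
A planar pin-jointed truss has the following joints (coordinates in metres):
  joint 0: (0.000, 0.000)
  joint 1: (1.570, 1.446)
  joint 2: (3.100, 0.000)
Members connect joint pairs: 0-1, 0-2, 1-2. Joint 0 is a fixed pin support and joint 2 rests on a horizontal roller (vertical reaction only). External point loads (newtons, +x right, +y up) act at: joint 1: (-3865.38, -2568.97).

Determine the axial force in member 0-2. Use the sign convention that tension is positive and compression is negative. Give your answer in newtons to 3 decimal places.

-531.113

N=3 nodes, M=3 members, R=3 reactions → 2N=6, M+R=6
member 0 (0-1): L=2.1344, (cx,cy)=(0.7356,0.6775)
member 1 (0-2): L=3.1000, (cx,cy)=(1.0000,0.0000)
member 2 (1-2): L=2.1052, (cx,cy)=(0.7268,-0.6869)
solve A·x = −loads:
  F[0-1] = -4532.9802 N (compression)
  F[0-2] = -531.1129 N (compression)
  F[1-2] = +730.7793 N (tension)
  Rx@0 = +3865.3800 N
  Ry@0 = +3070.9237 N
  Ry@2 = -501.9537 N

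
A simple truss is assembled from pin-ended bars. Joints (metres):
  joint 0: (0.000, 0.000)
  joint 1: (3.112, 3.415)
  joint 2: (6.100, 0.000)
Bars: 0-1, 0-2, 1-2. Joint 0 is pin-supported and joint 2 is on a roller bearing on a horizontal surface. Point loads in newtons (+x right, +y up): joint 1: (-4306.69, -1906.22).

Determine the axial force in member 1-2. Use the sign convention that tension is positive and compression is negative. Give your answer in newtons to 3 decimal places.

1911.472

N=3 nodes, M=3 members, R=3 reactions → 2N=6, M+R=6
member 0 (0-1): L=4.6203, (cx,cy)=(0.6736,0.7391)
member 1 (0-2): L=6.1000, (cx,cy)=(1.0000,0.0000)
member 2 (1-2): L=4.5377, (cx,cy)=(0.6585,-0.7526)
solve A·x = −loads:
  F[0-1] = -4525.2478 N (compression)
  F[0-2] = -1258.6836 N (compression)
  F[1-2] = +1911.4724 N (tension)
  Rx@0 = +4306.6900 N
  Ry@0 = +3344.7757 N
  Ry@2 = -1438.5557 N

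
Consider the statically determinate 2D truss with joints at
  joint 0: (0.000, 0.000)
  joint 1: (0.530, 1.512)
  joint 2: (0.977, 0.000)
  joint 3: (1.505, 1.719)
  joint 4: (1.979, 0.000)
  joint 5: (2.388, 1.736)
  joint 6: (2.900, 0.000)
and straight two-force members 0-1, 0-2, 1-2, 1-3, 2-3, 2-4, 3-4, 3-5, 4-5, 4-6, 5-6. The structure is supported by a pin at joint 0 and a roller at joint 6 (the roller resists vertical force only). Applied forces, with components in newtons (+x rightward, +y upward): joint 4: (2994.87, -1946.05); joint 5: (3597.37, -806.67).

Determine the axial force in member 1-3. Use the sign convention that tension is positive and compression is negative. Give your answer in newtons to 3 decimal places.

865.826

N=7 nodes, M=11 members, R=3 reactions → 2N=14, M+R=14
member 0 (0-1): L=1.6022, (cx,cy)=(0.3308,0.9437)
member 1 (0-2): L=0.9770, (cx,cy)=(1.0000,0.0000)
member 2 (1-2): L=1.5767, (cx,cy)=(0.2835,-0.9590)
member 3 (1-3): L=0.9967, (cx,cy)=(0.9782,0.2077)
member 4 (2-3): L=1.7983, (cx,cy)=(0.2936,0.9559)
member 5 (2-4): L=1.0020, (cx,cy)=(1.0000,0.0000)
member 6 (3-4): L=1.7832, (cx,cy)=(0.2658,-0.9640)
member 7 (3-5): L=0.8832, (cx,cy)=(0.9998,0.0192)
member 8 (4-5): L=1.7835, (cx,cy)=(0.2293,0.9734)
member 9 (4-6): L=0.9210, (cx,cy)=(1.0000,0.0000)
member 10 (5-6): L=1.8099, (cx,cy)=(0.2829,-0.9592)
solve A·x = −loads:
  F[0-1] = +1476.1033 N (tension)
  F[0-2] = +6103.9521 N (tension)
  F[1-2] = -1265.0947 N (compression)
  F[1-3] = +865.8264 N (tension)
  F[2-3] = +1269.1279 N (tension)
  F[2-4] = +5372.6538 N (tension)
  F[3-4] = -1413.1315 N (compression)
  F[3-5] = +1595.5221 N (tension)
  F[4-5] = +3398.9183 N (tension)
  F[4-6] = +1222.7016 N (tension)
  F[5-6] = -4322.2696 N (compression)
  Rx@0 = -6592.2400 N
  Ry@0 = -1393.0025 N
  Ry@6 = +4145.7225 N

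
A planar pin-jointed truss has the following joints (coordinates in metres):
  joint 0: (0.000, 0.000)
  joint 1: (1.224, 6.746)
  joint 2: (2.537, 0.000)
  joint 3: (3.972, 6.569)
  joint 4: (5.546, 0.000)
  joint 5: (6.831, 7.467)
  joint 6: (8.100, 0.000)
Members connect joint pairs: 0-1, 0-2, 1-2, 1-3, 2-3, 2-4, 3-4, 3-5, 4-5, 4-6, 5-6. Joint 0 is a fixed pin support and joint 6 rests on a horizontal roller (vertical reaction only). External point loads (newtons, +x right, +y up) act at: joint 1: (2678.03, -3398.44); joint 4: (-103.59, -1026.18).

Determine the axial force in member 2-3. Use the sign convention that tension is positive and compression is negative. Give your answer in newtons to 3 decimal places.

N=7 nodes, M=11 members, R=3 reactions → 2N=14, M+R=14
member 0 (0-1): L=6.8561, (cx,cy)=(0.1785,0.9839)
member 1 (0-2): L=2.5370, (cx,cy)=(1.0000,0.0000)
member 2 (1-2): L=6.8726, (cx,cy)=(0.1910,-0.9816)
member 3 (1-3): L=2.7537, (cx,cy)=(0.9979,-0.0643)
member 4 (2-3): L=6.7239, (cx,cy)=(0.2134,0.9770)
member 5 (2-4): L=3.0090, (cx,cy)=(1.0000,0.0000)
member 6 (3-4): L=6.7549, (cx,cy)=(0.2330,-0.9725)
member 7 (3-5): L=2.9967, (cx,cy)=(0.9540,0.2997)
member 8 (4-5): L=7.5768, (cx,cy)=(0.1696,0.9855)
member 9 (4-6): L=2.5540, (cx,cy)=(1.0000,0.0000)
member 10 (5-6): L=7.5741, (cx,cy)=(0.1675,-0.9859)
solve A·x = −loads:
  F[0-1] = -994.0616 N (compression)
  F[0-2] = +2751.9059 N (tension)
  F[1-2] = -2307.3163 N (compression)
  F[1-3] = -2419.6896 N (compression)
  F[2-3] = +2318.2261 N (tension)
  F[2-4] = +1816.3460 N (tension)
  F[3-4] = -2891.3657 N (compression)
  F[3-5] = -1306.2328 N (compression)
  F[4-5] = +3894.3720 N (tension)
  F[4-6] = +585.7297 N (tension)
  F[5-6] = -3495.9453 N (compression)
  Rx@0 = -2574.4400 N
  Ry@0 = +978.0922 N
  Ry@6 = +3446.5278 N

2318.226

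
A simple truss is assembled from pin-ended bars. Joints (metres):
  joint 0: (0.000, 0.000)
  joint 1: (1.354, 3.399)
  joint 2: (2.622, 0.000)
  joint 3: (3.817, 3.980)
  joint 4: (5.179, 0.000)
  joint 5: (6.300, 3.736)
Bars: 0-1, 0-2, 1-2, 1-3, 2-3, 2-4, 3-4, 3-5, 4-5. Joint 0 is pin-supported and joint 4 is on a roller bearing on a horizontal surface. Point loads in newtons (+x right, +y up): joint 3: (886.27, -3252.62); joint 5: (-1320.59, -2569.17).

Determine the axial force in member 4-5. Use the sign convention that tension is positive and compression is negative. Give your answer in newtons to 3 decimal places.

N=6 nodes, M=9 members, R=3 reactions → 2N=12, M+R=12
member 0 (0-1): L=3.6588, (cx,cy)=(0.3701,0.9290)
member 1 (0-2): L=2.6220, (cx,cy)=(1.0000,0.0000)
member 2 (1-2): L=3.6278, (cx,cy)=(0.3495,-0.9369)
member 3 (1-3): L=2.5306, (cx,cy)=(0.9733,0.2296)
member 4 (2-3): L=4.1555, (cx,cy)=(0.2876,0.9578)
member 5 (2-4): L=2.5570, (cx,cy)=(1.0000,0.0000)
member 6 (3-4): L=4.2066, (cx,cy)=(0.3238,-0.9461)
member 7 (3-5): L=2.4950, (cx,cy)=(0.9952,-0.0978)
member 8 (4-5): L=3.9006, (cx,cy)=(0.2874,0.9578)
solve A·x = −loads:
  F[0-1] = -614.4686 N (compression)
  F[0-2] = -206.9231 N (compression)
  F[1-2] = +507.3711 N (tension)
  F[1-3] = -415.8424 N (compression)
  F[2-3] = -496.3355 N (compression)
  F[2-4] = +113.1447 N (tension)
  F[3-4] = -2779.0010 N (compression)
  F[3-5] = -536.5293 N (compression)
  F[4-5] = -2737.1139 N (compression)
  Rx@0 = +434.3200 N
  Ry@0 = +570.8435 N
  Ry@4 = +5250.9465 N

-2737.114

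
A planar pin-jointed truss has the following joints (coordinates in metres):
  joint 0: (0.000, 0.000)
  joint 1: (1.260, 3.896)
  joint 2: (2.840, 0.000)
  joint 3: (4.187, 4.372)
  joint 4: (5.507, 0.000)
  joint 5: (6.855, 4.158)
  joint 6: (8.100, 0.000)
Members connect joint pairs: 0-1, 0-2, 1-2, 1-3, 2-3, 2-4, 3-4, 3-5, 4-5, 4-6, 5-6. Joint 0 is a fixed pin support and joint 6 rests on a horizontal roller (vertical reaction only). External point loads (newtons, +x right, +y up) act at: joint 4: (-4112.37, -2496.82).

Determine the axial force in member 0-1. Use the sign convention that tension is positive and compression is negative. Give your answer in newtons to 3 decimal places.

-840.051

N=7 nodes, M=11 members, R=3 reactions → 2N=14, M+R=14
member 0 (0-1): L=4.0947, (cx,cy)=(0.3077,0.9515)
member 1 (0-2): L=2.8400, (cx,cy)=(1.0000,0.0000)
member 2 (1-2): L=4.2042, (cx,cy)=(0.3758,-0.9267)
member 3 (1-3): L=2.9655, (cx,cy)=(0.9870,0.1605)
member 4 (2-3): L=4.5748, (cx,cy)=(0.2944,0.9557)
member 5 (2-4): L=2.6670, (cx,cy)=(1.0000,0.0000)
member 6 (3-4): L=4.5669, (cx,cy)=(0.2890,-0.9573)
member 7 (3-5): L=2.6766, (cx,cy)=(0.9968,-0.0800)
member 8 (4-5): L=4.3710, (cx,cy)=(0.3084,0.9513)
member 9 (4-6): L=2.5930, (cx,cy)=(1.0000,0.0000)
member 10 (5-6): L=4.3404, (cx,cy)=(0.2868,-0.9580)
solve A·x = −loads:
  F[0-1] = -840.0515 N (compression)
  F[0-2] = -3853.8725 N (compression)
  F[1-2] = +766.5968 N (tension)
  F[1-3] = -553.7771 N (compression)
  F[2-3] = -743.3537 N (compression)
  F[2-4] = -3346.9011 N (compression)
  F[3-4] = +921.3751 N (tension)
  F[3-5] = -1035.0921 N (compression)
  F[4-5] = +1697.5086 N (tension)
  F[4-6] = +508.2790 N (tension)
  F[5-6] = -1771.9914 N (compression)
  Rx@0 = +4112.3700 N
  Ry@0 = +799.2906 N
  Ry@6 = +1697.5294 N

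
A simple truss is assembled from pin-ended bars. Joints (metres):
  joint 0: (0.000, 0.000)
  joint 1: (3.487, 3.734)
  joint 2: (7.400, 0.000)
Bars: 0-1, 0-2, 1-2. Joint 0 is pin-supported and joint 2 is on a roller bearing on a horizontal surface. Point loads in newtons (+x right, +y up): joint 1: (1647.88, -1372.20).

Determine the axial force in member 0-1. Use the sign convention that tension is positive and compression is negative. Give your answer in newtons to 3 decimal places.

N=3 nodes, M=3 members, R=3 reactions → 2N=6, M+R=6
member 0 (0-1): L=5.1090, (cx,cy)=(0.6825,0.7309)
member 1 (0-2): L=7.4000, (cx,cy)=(1.0000,0.0000)
member 2 (1-2): L=5.4087, (cx,cy)=(0.7235,-0.6904)
solve A·x = −loads:
  F[0-1] = +144.9160 N (tension)
  F[0-2] = +1548.9719 N (tension)
  F[1-2] = -2141.0594 N (compression)
  Rx@0 = -1647.8800 N
  Ry@0 = -105.9142 N
  Ry@2 = +1478.1142 N

144.916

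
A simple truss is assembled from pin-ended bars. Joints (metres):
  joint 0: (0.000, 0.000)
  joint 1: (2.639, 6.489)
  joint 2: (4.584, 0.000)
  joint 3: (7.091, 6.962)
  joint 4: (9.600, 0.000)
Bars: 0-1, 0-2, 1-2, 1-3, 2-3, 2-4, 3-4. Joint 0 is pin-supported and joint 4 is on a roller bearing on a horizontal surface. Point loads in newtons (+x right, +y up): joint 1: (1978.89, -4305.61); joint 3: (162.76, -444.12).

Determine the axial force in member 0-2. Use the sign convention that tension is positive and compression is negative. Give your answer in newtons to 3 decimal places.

N=5 nodes, M=7 members, R=3 reactions → 2N=10, M+R=10
member 0 (0-1): L=7.0051, (cx,cy)=(0.3767,0.9263)
member 1 (0-2): L=4.5840, (cx,cy)=(1.0000,0.0000)
member 2 (1-2): L=6.7742, (cx,cy)=(0.2871,-0.9579)
member 3 (1-3): L=4.4771, (cx,cy)=(0.9944,0.1056)
member 4 (2-3): L=7.3996, (cx,cy)=(0.3388,0.9409)
member 5 (2-4): L=5.0160, (cx,cy)=(1.0000,0.0000)
member 6 (3-4): L=7.4003, (cx,cy)=(0.3390,-0.9408)
solve A·x = −loads:
  F[0-1] = -1924.2141 N (compression)
  F[0-2] = +2866.5504 N (tension)
  F[1-2] = -2843.4087 N (compression)
  F[1-3] = -1898.0201 N (compression)
  F[2-3] = +2894.8976 N (tension)
  F[2-4] = +1069.3639 N (tension)
  F[3-4] = -3154.0933 N (compression)
  Rx@0 = -2141.6500 N
  Ry@0 = +1782.4475 N
  Ry@4 = +2967.2825 N

2866.550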